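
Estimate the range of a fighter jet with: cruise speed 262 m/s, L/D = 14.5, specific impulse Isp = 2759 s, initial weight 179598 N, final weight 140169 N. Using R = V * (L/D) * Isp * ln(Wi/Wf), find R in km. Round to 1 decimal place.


Step 1: Coefficient = V * (L/D) * Isp = 262 * 14.5 * 2759 = 10481441.0 m
Step 2: Wi/Wf = 179598 / 140169 = 1.281296
Step 3: ln(1.281296) = 0.247872
Step 4: R = 10481441.0 * 0.247872 = 2598057.7 m = 2598.1 km

2598.1


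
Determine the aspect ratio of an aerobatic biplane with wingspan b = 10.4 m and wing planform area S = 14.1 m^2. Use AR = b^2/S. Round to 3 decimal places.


Step 1: b^2 = 10.4^2 = 108.16
Step 2: AR = 108.16 / 14.1 = 7.671

7.671


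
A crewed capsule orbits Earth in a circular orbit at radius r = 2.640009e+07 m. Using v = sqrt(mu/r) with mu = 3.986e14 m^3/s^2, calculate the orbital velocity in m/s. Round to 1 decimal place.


Step 1: mu / r = 3.986e14 / 2.640009e+07 = 15098433.3766
Step 2: v = sqrt(15098433.3766) = 3885.7 m/s

3885.7


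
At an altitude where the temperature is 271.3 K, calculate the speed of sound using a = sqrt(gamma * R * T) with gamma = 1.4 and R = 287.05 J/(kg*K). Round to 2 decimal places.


Step 1: gamma * R * T = 1.4 * 287.05 * 271.3 = 109027.331
Step 2: a = sqrt(109027.331) = 330.19 m/s

330.19


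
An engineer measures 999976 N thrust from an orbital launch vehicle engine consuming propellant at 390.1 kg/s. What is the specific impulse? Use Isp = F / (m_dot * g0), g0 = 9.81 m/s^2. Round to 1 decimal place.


Step 1: m_dot * g0 = 390.1 * 9.81 = 3826.88
Step 2: Isp = 999976 / 3826.88 = 261.3 s

261.3


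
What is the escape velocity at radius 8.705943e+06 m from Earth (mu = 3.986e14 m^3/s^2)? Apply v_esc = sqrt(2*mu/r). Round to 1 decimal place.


Step 1: 2*mu/r = 2 * 3.986e14 / 8.705943e+06 = 91569632.3764
Step 2: v_esc = sqrt(91569632.3764) = 9569.2 m/s

9569.2


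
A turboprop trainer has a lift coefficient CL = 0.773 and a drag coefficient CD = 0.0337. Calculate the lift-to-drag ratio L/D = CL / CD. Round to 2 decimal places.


Step 1: L/D = CL / CD = 0.773 / 0.0337
Step 2: L/D = 22.94

22.94


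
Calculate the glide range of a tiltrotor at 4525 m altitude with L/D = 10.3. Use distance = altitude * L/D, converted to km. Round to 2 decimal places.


Step 1: Glide distance = altitude * L/D = 4525 * 10.3 = 46607.5 m
Step 2: Convert to km: 46607.5 / 1000 = 46.61 km

46.61


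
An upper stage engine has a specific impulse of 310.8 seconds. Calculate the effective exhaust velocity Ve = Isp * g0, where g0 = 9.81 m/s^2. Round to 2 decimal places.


Step 1: Ve = Isp * g0 = 310.8 * 9.81
Step 2: Ve = 3048.95 m/s

3048.95


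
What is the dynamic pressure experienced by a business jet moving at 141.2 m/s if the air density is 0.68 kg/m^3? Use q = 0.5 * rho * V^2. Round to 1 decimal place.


Step 1: V^2 = 141.2^2 = 19937.44
Step 2: q = 0.5 * 0.68 * 19937.44
Step 3: q = 6778.7 Pa

6778.7


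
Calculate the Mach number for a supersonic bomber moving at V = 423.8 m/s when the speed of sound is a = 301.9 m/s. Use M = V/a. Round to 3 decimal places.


Step 1: M = V / a = 423.8 / 301.9
Step 2: M = 1.404

1.404


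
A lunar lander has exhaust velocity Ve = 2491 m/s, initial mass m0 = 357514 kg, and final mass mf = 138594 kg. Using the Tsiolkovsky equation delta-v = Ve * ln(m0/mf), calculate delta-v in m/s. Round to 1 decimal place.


Step 1: Mass ratio m0/mf = 357514 / 138594 = 2.579578
Step 2: ln(2.579578) = 0.947626
Step 3: delta-v = 2491 * 0.947626 = 2360.5 m/s

2360.5


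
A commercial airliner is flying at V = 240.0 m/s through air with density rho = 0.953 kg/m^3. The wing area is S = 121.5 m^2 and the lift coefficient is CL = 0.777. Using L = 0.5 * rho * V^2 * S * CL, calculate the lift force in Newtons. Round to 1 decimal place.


Step 1: Calculate dynamic pressure q = 0.5 * 0.953 * 240.0^2 = 0.5 * 0.953 * 57600.0 = 27446.4 Pa
Step 2: Multiply by wing area and lift coefficient: L = 27446.4 * 121.5 * 0.777
Step 3: L = 3334737.6 * 0.777 = 2591091.1 N

2591091.1


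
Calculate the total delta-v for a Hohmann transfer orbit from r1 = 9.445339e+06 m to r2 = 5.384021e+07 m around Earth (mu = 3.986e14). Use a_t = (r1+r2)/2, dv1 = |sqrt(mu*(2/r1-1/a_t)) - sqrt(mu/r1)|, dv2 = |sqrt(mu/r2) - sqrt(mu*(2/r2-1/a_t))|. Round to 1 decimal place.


Step 1: Transfer semi-major axis a_t = (9.445339e+06 + 5.384021e+07) / 2 = 3.164277e+07 m
Step 2: v1 (circular at r1) = sqrt(mu/r1) = 6496.21 m/s
Step 3: v_t1 = sqrt(mu*(2/r1 - 1/a_t)) = 8473.76 m/s
Step 4: dv1 = |8473.76 - 6496.21| = 1977.55 m/s
Step 5: v2 (circular at r2) = 2720.92 m/s, v_t2 = 1486.57 m/s
Step 6: dv2 = |2720.92 - 1486.57| = 1234.34 m/s
Step 7: Total delta-v = 1977.55 + 1234.34 = 3211.9 m/s

3211.9


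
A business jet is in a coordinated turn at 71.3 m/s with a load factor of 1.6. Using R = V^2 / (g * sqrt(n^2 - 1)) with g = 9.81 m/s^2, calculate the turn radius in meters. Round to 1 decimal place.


Step 1: V^2 = 71.3^2 = 5083.69
Step 2: n^2 - 1 = 1.6^2 - 1 = 1.56
Step 3: sqrt(1.56) = 1.249
Step 4: R = 5083.69 / (9.81 * 1.249) = 414.9 m

414.9


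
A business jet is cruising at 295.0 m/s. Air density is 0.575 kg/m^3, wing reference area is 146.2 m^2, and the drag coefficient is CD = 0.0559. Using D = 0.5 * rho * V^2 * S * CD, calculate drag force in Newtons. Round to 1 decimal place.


Step 1: Dynamic pressure q = 0.5 * 0.575 * 295.0^2 = 25019.6875 Pa
Step 2: Drag D = q * S * CD = 25019.6875 * 146.2 * 0.0559
Step 3: D = 204475.4 N

204475.4


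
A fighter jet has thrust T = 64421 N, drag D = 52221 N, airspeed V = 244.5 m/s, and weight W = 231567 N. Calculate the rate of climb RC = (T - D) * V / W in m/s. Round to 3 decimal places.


Step 1: Excess thrust = T - D = 64421 - 52221 = 12200 N
Step 2: Excess power = 12200 * 244.5 = 2982900.0 W
Step 3: RC = 2982900.0 / 231567 = 12.881 m/s

12.881


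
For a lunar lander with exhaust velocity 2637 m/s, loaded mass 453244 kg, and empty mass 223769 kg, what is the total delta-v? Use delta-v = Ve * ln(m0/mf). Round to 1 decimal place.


Step 1: Mass ratio m0/mf = 453244 / 223769 = 2.0255
Step 2: ln(2.0255) = 0.705816
Step 3: delta-v = 2637 * 0.705816 = 1861.2 m/s

1861.2


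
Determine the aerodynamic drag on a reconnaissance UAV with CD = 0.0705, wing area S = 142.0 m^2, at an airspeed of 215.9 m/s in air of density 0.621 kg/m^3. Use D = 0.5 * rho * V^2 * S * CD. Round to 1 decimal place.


Step 1: Dynamic pressure q = 0.5 * 0.621 * 215.9^2 = 14473.2775 Pa
Step 2: Drag D = q * S * CD = 14473.2775 * 142.0 * 0.0705
Step 3: D = 144892.0 N

144892.0


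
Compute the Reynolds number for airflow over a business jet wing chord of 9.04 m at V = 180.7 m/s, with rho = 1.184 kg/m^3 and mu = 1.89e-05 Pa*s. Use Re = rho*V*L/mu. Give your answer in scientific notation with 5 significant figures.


Step 1: Numerator = rho * V * L = 1.184 * 180.7 * 9.04 = 1934.097152
Step 2: Re = 1934.097152 / 1.89e-05
Step 3: Re = 1.0233e+08

1.0233e+08


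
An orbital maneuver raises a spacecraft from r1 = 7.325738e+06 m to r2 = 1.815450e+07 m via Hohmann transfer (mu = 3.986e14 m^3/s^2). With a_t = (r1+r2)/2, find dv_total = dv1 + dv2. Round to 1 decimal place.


Step 1: Transfer semi-major axis a_t = (7.325738e+06 + 1.815450e+07) / 2 = 1.274012e+07 m
Step 2: v1 (circular at r1) = sqrt(mu/r1) = 7376.37 m/s
Step 3: v_t1 = sqrt(mu*(2/r1 - 1/a_t)) = 8805.39 m/s
Step 4: dv1 = |8805.39 - 7376.37| = 1429.01 m/s
Step 5: v2 (circular at r2) = 4685.72 m/s, v_t2 = 3553.17 m/s
Step 6: dv2 = |4685.72 - 3553.17| = 1132.56 m/s
Step 7: Total delta-v = 1429.01 + 1132.56 = 2561.6 m/s

2561.6


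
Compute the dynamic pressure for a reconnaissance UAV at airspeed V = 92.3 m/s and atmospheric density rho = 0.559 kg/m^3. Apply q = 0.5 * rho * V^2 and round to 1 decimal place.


Step 1: V^2 = 92.3^2 = 8519.29
Step 2: q = 0.5 * 0.559 * 8519.29
Step 3: q = 2381.1 Pa

2381.1


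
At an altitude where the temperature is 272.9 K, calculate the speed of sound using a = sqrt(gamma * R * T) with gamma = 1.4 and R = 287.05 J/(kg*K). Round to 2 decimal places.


Step 1: gamma * R * T = 1.4 * 287.05 * 272.9 = 109670.323
Step 2: a = sqrt(109670.323) = 331.17 m/s

331.17


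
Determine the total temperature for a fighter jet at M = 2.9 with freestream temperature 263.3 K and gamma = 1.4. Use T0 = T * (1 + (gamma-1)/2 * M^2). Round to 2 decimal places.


Step 1: (gamma-1)/2 = 0.2
Step 2: M^2 = 8.41
Step 3: 1 + 0.2 * 8.41 = 2.682
Step 4: T0 = 263.3 * 2.682 = 706.17 K

706.17


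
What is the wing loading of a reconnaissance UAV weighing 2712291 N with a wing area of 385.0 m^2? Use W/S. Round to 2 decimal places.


Step 1: Wing loading = W / S = 2712291 / 385.0
Step 2: Wing loading = 7044.91 N/m^2

7044.91


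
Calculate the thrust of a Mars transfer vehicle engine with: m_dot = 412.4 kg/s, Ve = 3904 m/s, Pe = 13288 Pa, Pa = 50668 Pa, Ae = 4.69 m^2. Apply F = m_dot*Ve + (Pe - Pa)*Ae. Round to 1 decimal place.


Step 1: Momentum thrust = m_dot * Ve = 412.4 * 3904 = 1610009.6 N
Step 2: Pressure thrust = (Pe - Pa) * Ae = (13288 - 50668) * 4.69 = -175312.20 N
Step 3: Total thrust F = 1610009.6 + -175312.20 = 1434697.4 N

1434697.4


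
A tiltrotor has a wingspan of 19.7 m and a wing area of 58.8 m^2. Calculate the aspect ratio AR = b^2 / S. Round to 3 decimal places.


Step 1: b^2 = 19.7^2 = 388.09
Step 2: AR = 388.09 / 58.8 = 6.600

6.600


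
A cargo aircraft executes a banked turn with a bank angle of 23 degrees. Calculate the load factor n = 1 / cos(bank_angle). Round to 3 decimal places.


Step 1: Convert 23 degrees to radians = 0.401426
Step 2: cos(23 deg) = 0.920505
Step 3: n = 1 / 0.920505 = 1.086

1.086


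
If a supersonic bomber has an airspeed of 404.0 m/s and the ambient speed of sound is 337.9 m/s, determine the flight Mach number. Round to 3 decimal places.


Step 1: M = V / a = 404.0 / 337.9
Step 2: M = 1.196

1.196


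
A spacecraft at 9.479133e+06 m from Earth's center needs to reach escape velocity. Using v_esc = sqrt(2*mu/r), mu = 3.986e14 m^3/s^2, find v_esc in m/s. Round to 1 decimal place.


Step 1: 2*mu/r = 2 * 3.986e14 / 9.479133e+06 = 84100518.4757
Step 2: v_esc = sqrt(84100518.4757) = 9170.6 m/s

9170.6


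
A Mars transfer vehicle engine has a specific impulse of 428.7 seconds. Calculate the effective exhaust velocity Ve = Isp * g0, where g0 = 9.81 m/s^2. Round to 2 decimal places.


Step 1: Ve = Isp * g0 = 428.7 * 9.81
Step 2: Ve = 4205.55 m/s

4205.55


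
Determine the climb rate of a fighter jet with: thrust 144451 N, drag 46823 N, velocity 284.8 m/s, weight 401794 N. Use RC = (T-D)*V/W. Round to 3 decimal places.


Step 1: Excess thrust = T - D = 144451 - 46823 = 97628 N
Step 2: Excess power = 97628 * 284.8 = 27804454.4 W
Step 3: RC = 27804454.4 / 401794 = 69.201 m/s

69.201


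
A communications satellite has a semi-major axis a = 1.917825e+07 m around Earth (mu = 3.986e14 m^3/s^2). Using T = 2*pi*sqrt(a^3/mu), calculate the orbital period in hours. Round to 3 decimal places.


Step 1: a^3 / mu = 7.053861e+21 / 3.986e14 = 1.769659e+07
Step 2: sqrt(1.769659e+07) = 4206.7317 s
Step 3: T = 2*pi * 4206.7317 = 26431.67 s
Step 4: T in hours = 26431.67 / 3600 = 7.342 hours

7.342


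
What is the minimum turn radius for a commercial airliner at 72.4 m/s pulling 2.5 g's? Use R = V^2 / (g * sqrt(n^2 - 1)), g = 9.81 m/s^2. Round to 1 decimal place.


Step 1: V^2 = 72.4^2 = 5241.76
Step 2: n^2 - 1 = 2.5^2 - 1 = 5.25
Step 3: sqrt(5.25) = 2.291288
Step 4: R = 5241.76 / (9.81 * 2.291288) = 233.2 m

233.2


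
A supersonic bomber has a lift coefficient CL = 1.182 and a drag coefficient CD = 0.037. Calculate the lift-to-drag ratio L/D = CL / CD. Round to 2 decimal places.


Step 1: L/D = CL / CD = 1.182 / 0.037
Step 2: L/D = 31.95

31.95


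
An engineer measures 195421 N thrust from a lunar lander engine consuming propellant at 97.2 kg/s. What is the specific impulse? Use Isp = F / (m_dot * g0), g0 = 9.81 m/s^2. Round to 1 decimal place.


Step 1: m_dot * g0 = 97.2 * 9.81 = 953.53
Step 2: Isp = 195421 / 953.53 = 204.9 s

204.9


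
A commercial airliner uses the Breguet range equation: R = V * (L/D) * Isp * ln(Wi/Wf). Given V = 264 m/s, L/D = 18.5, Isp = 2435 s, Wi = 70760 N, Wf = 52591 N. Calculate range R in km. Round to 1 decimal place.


Step 1: Coefficient = V * (L/D) * Isp = 264 * 18.5 * 2435 = 11892540.0 m
Step 2: Wi/Wf = 70760 / 52591 = 1.345477
Step 3: ln(1.345477) = 0.296749
Step 4: R = 11892540.0 * 0.296749 = 3529097.8 m = 3529.1 km

3529.1


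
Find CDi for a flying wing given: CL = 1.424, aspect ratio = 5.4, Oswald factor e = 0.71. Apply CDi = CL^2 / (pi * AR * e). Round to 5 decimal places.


Step 1: CL^2 = 1.424^2 = 2.027776
Step 2: pi * AR * e = 3.14159 * 5.4 * 0.71 = 12.044866
Step 3: CDi = 2.027776 / 12.044866 = 0.16835

0.16835


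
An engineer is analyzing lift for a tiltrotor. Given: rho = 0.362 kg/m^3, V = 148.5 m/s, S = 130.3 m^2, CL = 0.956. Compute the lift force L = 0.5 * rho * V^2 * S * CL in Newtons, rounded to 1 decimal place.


Step 1: Calculate dynamic pressure q = 0.5 * 0.362 * 148.5^2 = 0.5 * 0.362 * 22052.25 = 3991.4572 Pa
Step 2: Multiply by wing area and lift coefficient: L = 3991.4572 * 130.3 * 0.956
Step 3: L = 520086.8797 * 0.956 = 497203.1 N

497203.1


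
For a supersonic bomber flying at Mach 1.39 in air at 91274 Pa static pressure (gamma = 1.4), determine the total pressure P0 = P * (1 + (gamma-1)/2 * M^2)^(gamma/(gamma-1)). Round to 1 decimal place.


Step 1: (gamma-1)/2 * M^2 = 0.2 * 1.9321 = 0.38642
Step 2: 1 + 0.38642 = 1.38642
Step 3: Exponent gamma/(gamma-1) = 3.5
Step 4: P0 = 91274 * 1.38642^3.5 = 286403.9 Pa

286403.9


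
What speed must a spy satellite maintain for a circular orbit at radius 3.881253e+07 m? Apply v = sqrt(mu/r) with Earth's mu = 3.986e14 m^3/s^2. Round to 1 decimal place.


Step 1: mu / r = 3.986e14 / 3.881253e+07 = 10269879.3405
Step 2: v = sqrt(10269879.3405) = 3204.7 m/s

3204.7


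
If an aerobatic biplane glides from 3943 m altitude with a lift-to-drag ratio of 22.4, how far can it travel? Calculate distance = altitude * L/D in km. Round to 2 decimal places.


Step 1: Glide distance = altitude * L/D = 3943 * 22.4 = 88323.2 m
Step 2: Convert to km: 88323.2 / 1000 = 88.32 km

88.32


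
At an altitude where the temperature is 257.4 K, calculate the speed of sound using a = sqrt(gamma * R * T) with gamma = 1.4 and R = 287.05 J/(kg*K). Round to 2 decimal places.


Step 1: gamma * R * T = 1.4 * 287.05 * 257.4 = 103441.338
Step 2: a = sqrt(103441.338) = 321.62 m/s

321.62


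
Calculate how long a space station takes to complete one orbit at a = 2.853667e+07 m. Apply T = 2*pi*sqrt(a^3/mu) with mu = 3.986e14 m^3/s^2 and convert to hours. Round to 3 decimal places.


Step 1: a^3 / mu = 2.323860e+22 / 3.986e14 = 5.830054e+07
Step 2: sqrt(5.830054e+07) = 7635.4791 s
Step 3: T = 2*pi * 7635.4791 = 47975.13 s
Step 4: T in hours = 47975.13 / 3600 = 13.326 hours

13.326


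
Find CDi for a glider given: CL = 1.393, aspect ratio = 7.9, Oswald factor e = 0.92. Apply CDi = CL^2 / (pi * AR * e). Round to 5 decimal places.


Step 1: CL^2 = 1.393^2 = 1.940449
Step 2: pi * AR * e = 3.14159 * 7.9 * 0.92 = 22.833095
Step 3: CDi = 1.940449 / 22.833095 = 0.08498

0.08498


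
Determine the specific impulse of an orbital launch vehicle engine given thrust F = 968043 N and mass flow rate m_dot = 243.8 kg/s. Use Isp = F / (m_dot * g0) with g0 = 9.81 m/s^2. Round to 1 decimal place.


Step 1: m_dot * g0 = 243.8 * 9.81 = 2391.68
Step 2: Isp = 968043 / 2391.68 = 404.8 s

404.8


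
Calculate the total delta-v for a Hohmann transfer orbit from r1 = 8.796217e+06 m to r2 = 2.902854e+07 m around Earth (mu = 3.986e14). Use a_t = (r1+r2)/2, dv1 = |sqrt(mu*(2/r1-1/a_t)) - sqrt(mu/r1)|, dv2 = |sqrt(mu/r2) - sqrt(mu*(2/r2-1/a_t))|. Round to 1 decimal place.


Step 1: Transfer semi-major axis a_t = (8.796217e+06 + 2.902854e+07) / 2 = 1.891238e+07 m
Step 2: v1 (circular at r1) = sqrt(mu/r1) = 6731.64 m/s
Step 3: v_t1 = sqrt(mu*(2/r1 - 1/a_t)) = 8339.89 m/s
Step 4: dv1 = |8339.89 - 6731.64| = 1608.25 m/s
Step 5: v2 (circular at r2) = 3705.58 m/s, v_t2 = 2527.15 m/s
Step 6: dv2 = |3705.58 - 2527.15| = 1178.43 m/s
Step 7: Total delta-v = 1608.25 + 1178.43 = 2786.7 m/s

2786.7


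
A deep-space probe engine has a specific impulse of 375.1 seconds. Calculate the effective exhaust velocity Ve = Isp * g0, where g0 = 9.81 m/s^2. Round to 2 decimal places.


Step 1: Ve = Isp * g0 = 375.1 * 9.81
Step 2: Ve = 3679.73 m/s

3679.73


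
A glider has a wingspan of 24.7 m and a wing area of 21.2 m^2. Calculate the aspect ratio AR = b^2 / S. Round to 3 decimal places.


Step 1: b^2 = 24.7^2 = 610.09
Step 2: AR = 610.09 / 21.2 = 28.778

28.778


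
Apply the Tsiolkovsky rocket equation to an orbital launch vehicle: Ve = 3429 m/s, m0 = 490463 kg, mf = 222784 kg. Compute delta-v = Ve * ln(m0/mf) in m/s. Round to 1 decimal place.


Step 1: Mass ratio m0/mf = 490463 / 222784 = 2.201518
Step 2: ln(2.201518) = 0.789147
Step 3: delta-v = 3429 * 0.789147 = 2706.0 m/s

2706.0


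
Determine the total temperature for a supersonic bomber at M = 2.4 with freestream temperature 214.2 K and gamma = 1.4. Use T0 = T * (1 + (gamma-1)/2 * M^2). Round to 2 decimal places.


Step 1: (gamma-1)/2 = 0.2
Step 2: M^2 = 5.76
Step 3: 1 + 0.2 * 5.76 = 2.152
Step 4: T0 = 214.2 * 2.152 = 460.96 K

460.96


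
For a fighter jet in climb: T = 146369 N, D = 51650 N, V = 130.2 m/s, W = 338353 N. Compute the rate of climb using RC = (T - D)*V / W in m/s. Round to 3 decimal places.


Step 1: Excess thrust = T - D = 146369 - 51650 = 94719 N
Step 2: Excess power = 94719 * 130.2 = 12332413.8 W
Step 3: RC = 12332413.8 / 338353 = 36.448 m/s

36.448


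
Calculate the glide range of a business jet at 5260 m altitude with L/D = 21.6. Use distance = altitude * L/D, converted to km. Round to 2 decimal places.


Step 1: Glide distance = altitude * L/D = 5260 * 21.6 = 113616.0 m
Step 2: Convert to km: 113616.0 / 1000 = 113.62 km

113.62


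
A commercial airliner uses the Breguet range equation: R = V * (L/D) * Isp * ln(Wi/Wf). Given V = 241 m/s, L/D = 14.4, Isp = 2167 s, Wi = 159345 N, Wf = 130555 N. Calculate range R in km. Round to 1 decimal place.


Step 1: Coefficient = V * (L/D) * Isp = 241 * 14.4 * 2167 = 7520356.8 m
Step 2: Wi/Wf = 159345 / 130555 = 1.22052
Step 3: ln(1.22052) = 0.199277
Step 4: R = 7520356.8 * 0.199277 = 1498634.7 m = 1498.6 km

1498.6


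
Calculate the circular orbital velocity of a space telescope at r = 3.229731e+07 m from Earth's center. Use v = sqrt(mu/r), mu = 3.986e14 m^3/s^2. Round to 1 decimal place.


Step 1: mu / r = 3.986e14 / 3.229731e+07 = 12341585.1041
Step 2: v = sqrt(12341585.1041) = 3513.1 m/s

3513.1


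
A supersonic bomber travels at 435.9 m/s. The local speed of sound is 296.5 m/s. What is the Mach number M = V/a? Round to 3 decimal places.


Step 1: M = V / a = 435.9 / 296.5
Step 2: M = 1.470

1.470


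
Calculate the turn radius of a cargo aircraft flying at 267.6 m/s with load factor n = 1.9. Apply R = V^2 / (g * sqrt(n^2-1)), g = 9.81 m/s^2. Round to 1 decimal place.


Step 1: V^2 = 267.6^2 = 71609.76
Step 2: n^2 - 1 = 1.9^2 - 1 = 2.61
Step 3: sqrt(2.61) = 1.615549
Step 4: R = 71609.76 / (9.81 * 1.615549) = 4518.4 m

4518.4


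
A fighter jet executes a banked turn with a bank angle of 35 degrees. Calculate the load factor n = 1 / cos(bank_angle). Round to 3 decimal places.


Step 1: Convert 35 degrees to radians = 0.610865
Step 2: cos(35 deg) = 0.819152
Step 3: n = 1 / 0.819152 = 1.221

1.221


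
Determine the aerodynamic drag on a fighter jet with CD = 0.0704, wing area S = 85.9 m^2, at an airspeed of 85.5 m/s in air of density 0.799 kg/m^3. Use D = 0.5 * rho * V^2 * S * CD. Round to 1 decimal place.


Step 1: Dynamic pressure q = 0.5 * 0.799 * 85.5^2 = 2920.4449 Pa
Step 2: Drag D = q * S * CD = 2920.4449 * 85.9 * 0.0704
Step 3: D = 17661.0 N

17661.0


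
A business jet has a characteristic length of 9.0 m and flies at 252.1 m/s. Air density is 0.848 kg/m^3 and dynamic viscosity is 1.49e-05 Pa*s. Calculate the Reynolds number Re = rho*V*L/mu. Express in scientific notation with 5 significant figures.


Step 1: Numerator = rho * V * L = 0.848 * 252.1 * 9.0 = 1924.0272
Step 2: Re = 1924.0272 / 1.49e-05
Step 3: Re = 1.2913e+08

1.2913e+08


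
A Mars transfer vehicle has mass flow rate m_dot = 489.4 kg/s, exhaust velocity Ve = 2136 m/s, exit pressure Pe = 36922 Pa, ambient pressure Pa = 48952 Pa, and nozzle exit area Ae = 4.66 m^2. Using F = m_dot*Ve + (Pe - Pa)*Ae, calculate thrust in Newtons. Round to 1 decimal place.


Step 1: Momentum thrust = m_dot * Ve = 489.4 * 2136 = 1045358.4 N
Step 2: Pressure thrust = (Pe - Pa) * Ae = (36922 - 48952) * 4.66 = -56059.80 N
Step 3: Total thrust F = 1045358.4 + -56059.80 = 989298.6 N

989298.6


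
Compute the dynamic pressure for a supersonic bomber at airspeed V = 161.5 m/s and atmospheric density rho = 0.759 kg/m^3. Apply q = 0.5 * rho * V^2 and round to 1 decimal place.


Step 1: V^2 = 161.5^2 = 26082.25
Step 2: q = 0.5 * 0.759 * 26082.25
Step 3: q = 9898.2 Pa

9898.2


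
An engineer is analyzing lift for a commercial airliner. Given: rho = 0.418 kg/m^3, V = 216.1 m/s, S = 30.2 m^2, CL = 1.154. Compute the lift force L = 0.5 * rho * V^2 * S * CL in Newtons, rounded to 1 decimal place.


Step 1: Calculate dynamic pressure q = 0.5 * 0.418 * 216.1^2 = 0.5 * 0.418 * 46699.21 = 9760.1349 Pa
Step 2: Multiply by wing area and lift coefficient: L = 9760.1349 * 30.2 * 1.154
Step 3: L = 294756.0737 * 1.154 = 340148.5 N

340148.5


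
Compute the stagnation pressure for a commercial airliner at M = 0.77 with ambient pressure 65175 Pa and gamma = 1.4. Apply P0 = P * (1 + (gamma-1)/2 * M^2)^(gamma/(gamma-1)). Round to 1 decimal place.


Step 1: (gamma-1)/2 * M^2 = 0.2 * 0.5929 = 0.11858
Step 2: 1 + 0.11858 = 1.11858
Step 3: Exponent gamma/(gamma-1) = 3.5
Step 4: P0 = 65175 * 1.11858^3.5 = 96475.2 Pa

96475.2


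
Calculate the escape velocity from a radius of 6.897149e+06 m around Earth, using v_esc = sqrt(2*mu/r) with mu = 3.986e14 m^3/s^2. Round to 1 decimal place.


Step 1: 2*mu/r = 2 * 3.986e14 / 6.897149e+06 = 115583989.8486
Step 2: v_esc = sqrt(115583989.8486) = 10751.0 m/s

10751.0


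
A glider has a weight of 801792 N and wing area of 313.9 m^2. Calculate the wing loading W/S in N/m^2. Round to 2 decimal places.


Step 1: Wing loading = W / S = 801792 / 313.9
Step 2: Wing loading = 2554.29 N/m^2

2554.29


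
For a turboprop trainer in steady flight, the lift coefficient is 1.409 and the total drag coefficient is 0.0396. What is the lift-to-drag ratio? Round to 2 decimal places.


Step 1: L/D = CL / CD = 1.409 / 0.0396
Step 2: L/D = 35.58

35.58


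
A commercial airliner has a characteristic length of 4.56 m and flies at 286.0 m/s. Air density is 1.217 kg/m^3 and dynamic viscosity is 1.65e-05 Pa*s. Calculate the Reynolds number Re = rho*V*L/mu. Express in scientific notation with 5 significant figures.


Step 1: Numerator = rho * V * L = 1.217 * 286.0 * 4.56 = 1587.16272
Step 2: Re = 1587.16272 / 1.65e-05
Step 3: Re = 9.6192e+07

9.6192e+07


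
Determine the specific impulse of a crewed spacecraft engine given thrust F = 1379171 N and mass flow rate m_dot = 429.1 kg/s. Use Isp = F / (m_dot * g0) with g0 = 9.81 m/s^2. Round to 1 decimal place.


Step 1: m_dot * g0 = 429.1 * 9.81 = 4209.47
Step 2: Isp = 1379171 / 4209.47 = 327.6 s

327.6


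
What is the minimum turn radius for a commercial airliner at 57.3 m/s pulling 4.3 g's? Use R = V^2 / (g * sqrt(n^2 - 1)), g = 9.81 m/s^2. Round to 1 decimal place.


Step 1: V^2 = 57.3^2 = 3283.29
Step 2: n^2 - 1 = 4.3^2 - 1 = 17.49
Step 3: sqrt(17.49) = 4.182105
Step 4: R = 3283.29 / (9.81 * 4.182105) = 80.0 m

80.0


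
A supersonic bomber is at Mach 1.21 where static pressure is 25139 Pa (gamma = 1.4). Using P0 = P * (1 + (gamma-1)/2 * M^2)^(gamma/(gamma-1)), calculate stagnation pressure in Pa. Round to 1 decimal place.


Step 1: (gamma-1)/2 * M^2 = 0.2 * 1.4641 = 0.29282
Step 2: 1 + 0.29282 = 1.29282
Step 3: Exponent gamma/(gamma-1) = 3.5
Step 4: P0 = 25139 * 1.29282^3.5 = 61763.4 Pa

61763.4


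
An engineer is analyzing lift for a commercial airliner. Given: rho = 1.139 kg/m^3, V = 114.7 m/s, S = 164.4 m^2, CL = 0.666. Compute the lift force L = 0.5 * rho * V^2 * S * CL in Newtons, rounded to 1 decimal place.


Step 1: Calculate dynamic pressure q = 0.5 * 1.139 * 114.7^2 = 0.5 * 1.139 * 13156.09 = 7492.3933 Pa
Step 2: Multiply by wing area and lift coefficient: L = 7492.3933 * 164.4 * 0.666
Step 3: L = 1231749.4511 * 0.666 = 820345.1 N

820345.1


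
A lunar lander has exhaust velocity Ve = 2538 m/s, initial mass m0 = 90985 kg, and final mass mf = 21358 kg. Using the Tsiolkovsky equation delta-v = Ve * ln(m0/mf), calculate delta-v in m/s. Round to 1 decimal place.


Step 1: Mass ratio m0/mf = 90985 / 21358 = 4.259996
Step 2: ln(4.259996) = 1.449268
Step 3: delta-v = 2538 * 1.449268 = 3678.2 m/s

3678.2


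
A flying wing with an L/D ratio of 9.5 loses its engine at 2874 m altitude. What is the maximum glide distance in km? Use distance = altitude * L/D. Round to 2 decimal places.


Step 1: Glide distance = altitude * L/D = 2874 * 9.5 = 27303.0 m
Step 2: Convert to km: 27303.0 / 1000 = 27.30 km

27.30


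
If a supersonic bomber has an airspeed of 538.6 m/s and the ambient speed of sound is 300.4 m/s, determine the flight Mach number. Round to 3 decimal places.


Step 1: M = V / a = 538.6 / 300.4
Step 2: M = 1.793

1.793


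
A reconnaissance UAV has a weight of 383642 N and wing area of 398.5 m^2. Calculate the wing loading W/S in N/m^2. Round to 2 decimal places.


Step 1: Wing loading = W / S = 383642 / 398.5
Step 2: Wing loading = 962.72 N/m^2

962.72


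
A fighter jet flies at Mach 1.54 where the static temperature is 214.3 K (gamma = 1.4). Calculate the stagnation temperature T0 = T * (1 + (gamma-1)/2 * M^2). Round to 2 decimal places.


Step 1: (gamma-1)/2 = 0.2
Step 2: M^2 = 2.3716
Step 3: 1 + 0.2 * 2.3716 = 1.47432
Step 4: T0 = 214.3 * 1.47432 = 315.95 K

315.95


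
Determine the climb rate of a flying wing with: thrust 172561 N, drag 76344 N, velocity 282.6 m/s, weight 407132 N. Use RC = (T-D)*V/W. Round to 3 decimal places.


Step 1: Excess thrust = T - D = 172561 - 76344 = 96217 N
Step 2: Excess power = 96217 * 282.6 = 27190924.2 W
Step 3: RC = 27190924.2 / 407132 = 66.787 m/s

66.787


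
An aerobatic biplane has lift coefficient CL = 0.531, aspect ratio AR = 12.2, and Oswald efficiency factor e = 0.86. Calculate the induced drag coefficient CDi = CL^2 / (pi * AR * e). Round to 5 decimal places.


Step 1: CL^2 = 0.531^2 = 0.281961
Step 2: pi * AR * e = 3.14159 * 12.2 * 0.86 = 32.96159
Step 3: CDi = 0.281961 / 32.96159 = 0.00855

0.00855


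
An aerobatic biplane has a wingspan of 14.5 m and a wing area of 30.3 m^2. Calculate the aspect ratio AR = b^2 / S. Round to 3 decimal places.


Step 1: b^2 = 14.5^2 = 210.25
Step 2: AR = 210.25 / 30.3 = 6.939

6.939


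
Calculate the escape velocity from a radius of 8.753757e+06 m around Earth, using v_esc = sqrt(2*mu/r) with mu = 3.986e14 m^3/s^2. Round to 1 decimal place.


Step 1: 2*mu/r = 2 * 3.986e14 / 8.753757e+06 = 91069468.8007
Step 2: v_esc = sqrt(91069468.8007) = 9543.0 m/s

9543.0


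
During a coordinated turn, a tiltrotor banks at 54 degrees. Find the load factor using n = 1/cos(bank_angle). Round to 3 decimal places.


Step 1: Convert 54 degrees to radians = 0.942478
Step 2: cos(54 deg) = 0.587785
Step 3: n = 1 / 0.587785 = 1.701

1.701


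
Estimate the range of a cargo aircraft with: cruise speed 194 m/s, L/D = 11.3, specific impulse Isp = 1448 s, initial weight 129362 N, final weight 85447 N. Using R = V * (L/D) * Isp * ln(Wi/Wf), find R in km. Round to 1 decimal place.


Step 1: Coefficient = V * (L/D) * Isp = 194 * 11.3 * 1448 = 3174305.6 m
Step 2: Wi/Wf = 129362 / 85447 = 1.513944
Step 3: ln(1.513944) = 0.414718
Step 4: R = 3174305.6 * 0.414718 = 1316442.9 m = 1316.4 km

1316.4


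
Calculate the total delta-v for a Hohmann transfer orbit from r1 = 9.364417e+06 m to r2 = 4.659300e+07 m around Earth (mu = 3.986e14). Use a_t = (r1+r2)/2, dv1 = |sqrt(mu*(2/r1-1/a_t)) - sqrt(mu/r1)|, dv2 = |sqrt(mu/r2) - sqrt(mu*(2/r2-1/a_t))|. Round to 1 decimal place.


Step 1: Transfer semi-major axis a_t = (9.364417e+06 + 4.659300e+07) / 2 = 2.797871e+07 m
Step 2: v1 (circular at r1) = sqrt(mu/r1) = 6524.22 m/s
Step 3: v_t1 = sqrt(mu*(2/r1 - 1/a_t)) = 8419.28 m/s
Step 4: dv1 = |8419.28 - 6524.22| = 1895.06 m/s
Step 5: v2 (circular at r2) = 2924.88 m/s, v_t2 = 1692.13 m/s
Step 6: dv2 = |2924.88 - 1692.13| = 1232.75 m/s
Step 7: Total delta-v = 1895.06 + 1232.75 = 3127.8 m/s

3127.8


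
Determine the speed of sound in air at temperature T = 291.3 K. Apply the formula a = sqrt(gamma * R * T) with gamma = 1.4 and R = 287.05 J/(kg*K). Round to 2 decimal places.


Step 1: gamma * R * T = 1.4 * 287.05 * 291.3 = 117064.731
Step 2: a = sqrt(117064.731) = 342.15 m/s

342.15


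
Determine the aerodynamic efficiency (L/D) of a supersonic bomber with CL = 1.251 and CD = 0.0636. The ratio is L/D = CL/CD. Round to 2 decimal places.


Step 1: L/D = CL / CD = 1.251 / 0.0636
Step 2: L/D = 19.67

19.67


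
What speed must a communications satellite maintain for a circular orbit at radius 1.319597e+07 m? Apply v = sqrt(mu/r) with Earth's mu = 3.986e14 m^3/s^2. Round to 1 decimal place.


Step 1: mu / r = 3.986e14 / 1.319597e+07 = 30206191.7388
Step 2: v = sqrt(30206191.7388) = 5496.0 m/s

5496.0


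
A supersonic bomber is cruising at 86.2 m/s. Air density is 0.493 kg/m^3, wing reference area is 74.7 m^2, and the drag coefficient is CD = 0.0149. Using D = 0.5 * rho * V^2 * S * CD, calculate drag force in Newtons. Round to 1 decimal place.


Step 1: Dynamic pressure q = 0.5 * 0.493 * 86.2^2 = 1831.6035 Pa
Step 2: Drag D = q * S * CD = 1831.6035 * 74.7 * 0.0149
Step 3: D = 2038.6 N

2038.6


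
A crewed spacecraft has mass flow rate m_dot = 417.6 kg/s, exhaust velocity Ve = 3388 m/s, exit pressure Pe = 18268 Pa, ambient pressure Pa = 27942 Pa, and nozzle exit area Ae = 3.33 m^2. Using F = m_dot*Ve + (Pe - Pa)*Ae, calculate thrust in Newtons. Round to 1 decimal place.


Step 1: Momentum thrust = m_dot * Ve = 417.6 * 3388 = 1414828.8 N
Step 2: Pressure thrust = (Pe - Pa) * Ae = (18268 - 27942) * 3.33 = -32214.42 N
Step 3: Total thrust F = 1414828.8 + -32214.42 = 1382614.4 N

1382614.4


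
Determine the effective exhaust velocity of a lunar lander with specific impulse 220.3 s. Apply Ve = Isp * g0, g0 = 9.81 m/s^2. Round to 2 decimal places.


Step 1: Ve = Isp * g0 = 220.3 * 9.81
Step 2: Ve = 2161.14 m/s

2161.14


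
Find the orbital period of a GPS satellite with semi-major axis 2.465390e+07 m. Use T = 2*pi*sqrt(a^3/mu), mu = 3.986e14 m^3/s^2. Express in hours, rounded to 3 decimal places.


Step 1: a^3 / mu = 1.498500e+22 / 3.986e14 = 3.759409e+07
Step 2: sqrt(3.759409e+07) = 6131.4021 s
Step 3: T = 2*pi * 6131.4021 = 38524.74 s
Step 4: T in hours = 38524.74 / 3600 = 10.701 hours

10.701


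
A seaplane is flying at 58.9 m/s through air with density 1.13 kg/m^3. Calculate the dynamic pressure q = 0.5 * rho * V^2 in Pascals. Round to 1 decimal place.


Step 1: V^2 = 58.9^2 = 3469.21
Step 2: q = 0.5 * 1.13 * 3469.21
Step 3: q = 1960.1 Pa

1960.1


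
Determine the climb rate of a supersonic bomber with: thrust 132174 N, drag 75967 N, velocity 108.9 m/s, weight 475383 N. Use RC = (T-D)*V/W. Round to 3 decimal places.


Step 1: Excess thrust = T - D = 132174 - 75967 = 56207 N
Step 2: Excess power = 56207 * 108.9 = 6120942.3 W
Step 3: RC = 6120942.3 / 475383 = 12.876 m/s

12.876


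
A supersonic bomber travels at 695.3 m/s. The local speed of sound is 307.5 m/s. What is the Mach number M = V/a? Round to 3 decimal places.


Step 1: M = V / a = 695.3 / 307.5
Step 2: M = 2.261

2.261


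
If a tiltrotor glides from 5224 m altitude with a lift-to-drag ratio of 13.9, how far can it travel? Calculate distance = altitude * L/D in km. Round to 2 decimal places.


Step 1: Glide distance = altitude * L/D = 5224 * 13.9 = 72613.6 m
Step 2: Convert to km: 72613.6 / 1000 = 72.61 km

72.61


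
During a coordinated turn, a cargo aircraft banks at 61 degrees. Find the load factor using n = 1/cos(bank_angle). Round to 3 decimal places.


Step 1: Convert 61 degrees to radians = 1.064651
Step 2: cos(61 deg) = 0.48481
Step 3: n = 1 / 0.48481 = 2.063

2.063


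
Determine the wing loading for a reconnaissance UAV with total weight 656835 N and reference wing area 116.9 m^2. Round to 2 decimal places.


Step 1: Wing loading = W / S = 656835 / 116.9
Step 2: Wing loading = 5618.78 N/m^2

5618.78


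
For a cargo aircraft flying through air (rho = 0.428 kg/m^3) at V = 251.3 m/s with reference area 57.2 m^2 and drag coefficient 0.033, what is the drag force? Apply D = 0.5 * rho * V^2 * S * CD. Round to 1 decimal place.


Step 1: Dynamic pressure q = 0.5 * 0.428 * 251.3^2 = 13514.4617 Pa
Step 2: Drag D = q * S * CD = 13514.4617 * 57.2 * 0.033
Step 3: D = 25509.9 N

25509.9


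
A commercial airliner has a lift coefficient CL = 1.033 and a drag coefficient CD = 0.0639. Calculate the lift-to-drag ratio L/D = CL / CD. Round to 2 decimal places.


Step 1: L/D = CL / CD = 1.033 / 0.0639
Step 2: L/D = 16.17

16.17


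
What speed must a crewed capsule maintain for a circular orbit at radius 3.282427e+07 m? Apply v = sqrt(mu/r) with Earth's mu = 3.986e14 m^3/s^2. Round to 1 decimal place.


Step 1: mu / r = 3.986e14 / 3.282427e+07 = 12143453.6092
Step 2: v = sqrt(12143453.6092) = 3484.7 m/s

3484.7


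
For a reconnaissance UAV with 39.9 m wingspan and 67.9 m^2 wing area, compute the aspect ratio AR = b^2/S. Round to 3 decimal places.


Step 1: b^2 = 39.9^2 = 1592.01
Step 2: AR = 1592.01 / 67.9 = 23.446

23.446


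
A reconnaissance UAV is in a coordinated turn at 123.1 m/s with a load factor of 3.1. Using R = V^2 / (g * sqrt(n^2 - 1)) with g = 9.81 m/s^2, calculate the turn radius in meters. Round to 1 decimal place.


Step 1: V^2 = 123.1^2 = 15153.61
Step 2: n^2 - 1 = 3.1^2 - 1 = 8.61
Step 3: sqrt(8.61) = 2.93428
Step 4: R = 15153.61 / (9.81 * 2.93428) = 526.4 m

526.4


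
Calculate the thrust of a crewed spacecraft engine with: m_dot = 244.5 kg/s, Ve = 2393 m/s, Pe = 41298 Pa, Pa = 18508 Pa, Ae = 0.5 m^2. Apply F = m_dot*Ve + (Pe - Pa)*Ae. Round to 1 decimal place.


Step 1: Momentum thrust = m_dot * Ve = 244.5 * 2393 = 585088.5 N
Step 2: Pressure thrust = (Pe - Pa) * Ae = (41298 - 18508) * 0.5 = 11395.0 N
Step 3: Total thrust F = 585088.5 + 11395.0 = 596483.5 N

596483.5


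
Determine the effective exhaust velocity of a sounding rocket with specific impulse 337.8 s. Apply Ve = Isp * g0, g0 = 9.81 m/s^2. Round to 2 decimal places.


Step 1: Ve = Isp * g0 = 337.8 * 9.81
Step 2: Ve = 3313.82 m/s

3313.82


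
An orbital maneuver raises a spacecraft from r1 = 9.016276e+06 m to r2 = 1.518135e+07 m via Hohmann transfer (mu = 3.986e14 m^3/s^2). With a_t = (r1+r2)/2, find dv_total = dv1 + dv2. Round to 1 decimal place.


Step 1: Transfer semi-major axis a_t = (9.016276e+06 + 1.518135e+07) / 2 = 1.209881e+07 m
Step 2: v1 (circular at r1) = sqrt(mu/r1) = 6648.98 m/s
Step 3: v_t1 = sqrt(mu*(2/r1 - 1/a_t)) = 7447.99 m/s
Step 4: dv1 = |7447.99 - 6648.98| = 799.01 m/s
Step 5: v2 (circular at r2) = 5124.05 m/s, v_t2 = 4423.39 m/s
Step 6: dv2 = |5124.05 - 4423.39| = 700.66 m/s
Step 7: Total delta-v = 799.01 + 700.66 = 1499.7 m/s

1499.7


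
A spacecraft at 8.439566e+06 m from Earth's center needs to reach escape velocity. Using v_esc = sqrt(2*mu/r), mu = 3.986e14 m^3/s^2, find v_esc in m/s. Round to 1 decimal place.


Step 1: 2*mu/r = 2 * 3.986e14 / 8.439566e+06 = 94459833.5981
Step 2: v_esc = sqrt(94459833.5981) = 9719.0 m/s

9719.0


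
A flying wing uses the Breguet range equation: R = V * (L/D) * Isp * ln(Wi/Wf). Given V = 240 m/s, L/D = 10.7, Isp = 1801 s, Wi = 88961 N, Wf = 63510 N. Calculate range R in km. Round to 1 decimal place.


Step 1: Coefficient = V * (L/D) * Isp = 240 * 10.7 * 1801 = 4624968.0 m
Step 2: Wi/Wf = 88961 / 63510 = 1.40074
Step 3: ln(1.40074) = 0.337001
Step 4: R = 4624968.0 * 0.337001 = 1558617.4 m = 1558.6 km

1558.6


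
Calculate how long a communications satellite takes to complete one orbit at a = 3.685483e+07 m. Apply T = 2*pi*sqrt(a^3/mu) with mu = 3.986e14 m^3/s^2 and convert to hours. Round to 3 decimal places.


Step 1: a^3 / mu = 5.005912e+22 / 3.986e14 = 1.255874e+08
Step 2: sqrt(1.255874e+08) = 11206.5768 s
Step 3: T = 2*pi * 11206.5768 = 70413.0 s
Step 4: T in hours = 70413.0 / 3600 = 19.559 hours

19.559


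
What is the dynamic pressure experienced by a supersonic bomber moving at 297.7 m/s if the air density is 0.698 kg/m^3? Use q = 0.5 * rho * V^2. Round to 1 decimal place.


Step 1: V^2 = 297.7^2 = 88625.29
Step 2: q = 0.5 * 0.698 * 88625.29
Step 3: q = 30930.2 Pa

30930.2


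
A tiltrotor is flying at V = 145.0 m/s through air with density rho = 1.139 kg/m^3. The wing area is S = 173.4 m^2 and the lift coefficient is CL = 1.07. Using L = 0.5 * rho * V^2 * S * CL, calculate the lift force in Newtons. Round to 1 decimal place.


Step 1: Calculate dynamic pressure q = 0.5 * 1.139 * 145.0^2 = 0.5 * 1.139 * 21025.0 = 11973.7375 Pa
Step 2: Multiply by wing area and lift coefficient: L = 11973.7375 * 173.4 * 1.07
Step 3: L = 2076246.0825 * 1.07 = 2221583.3 N

2221583.3


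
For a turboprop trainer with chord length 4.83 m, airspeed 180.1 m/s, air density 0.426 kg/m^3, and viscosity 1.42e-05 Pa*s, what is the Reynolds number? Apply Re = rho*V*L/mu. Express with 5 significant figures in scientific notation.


Step 1: Numerator = rho * V * L = 0.426 * 180.1 * 4.83 = 370.570158
Step 2: Re = 370.570158 / 1.42e-05
Step 3: Re = 2.6096e+07

2.6096e+07


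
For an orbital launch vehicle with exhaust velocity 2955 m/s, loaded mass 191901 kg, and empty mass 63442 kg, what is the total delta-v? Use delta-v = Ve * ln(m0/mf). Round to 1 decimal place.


Step 1: Mass ratio m0/mf = 191901 / 63442 = 3.024826
Step 2: ln(3.024826) = 1.106854
Step 3: delta-v = 2955 * 1.106854 = 3270.8 m/s

3270.8


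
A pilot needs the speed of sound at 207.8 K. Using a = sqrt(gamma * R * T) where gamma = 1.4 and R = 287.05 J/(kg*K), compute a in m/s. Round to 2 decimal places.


Step 1: gamma * R * T = 1.4 * 287.05 * 207.8 = 83508.586
Step 2: a = sqrt(83508.586) = 288.98 m/s

288.98


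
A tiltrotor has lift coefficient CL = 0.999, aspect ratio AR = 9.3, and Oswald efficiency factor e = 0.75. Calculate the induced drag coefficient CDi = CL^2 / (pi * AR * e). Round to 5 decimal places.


Step 1: CL^2 = 0.999^2 = 0.998001
Step 2: pi * AR * e = 3.14159 * 9.3 * 0.75 = 21.912609
Step 3: CDi = 0.998001 / 21.912609 = 0.04554

0.04554


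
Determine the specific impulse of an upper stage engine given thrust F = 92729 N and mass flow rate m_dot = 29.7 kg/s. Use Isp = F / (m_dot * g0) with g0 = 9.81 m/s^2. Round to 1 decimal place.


Step 1: m_dot * g0 = 29.7 * 9.81 = 291.36
Step 2: Isp = 92729 / 291.36 = 318.3 s

318.3


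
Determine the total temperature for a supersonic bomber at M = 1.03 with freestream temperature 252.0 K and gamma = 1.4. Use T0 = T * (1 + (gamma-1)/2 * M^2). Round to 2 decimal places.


Step 1: (gamma-1)/2 = 0.2
Step 2: M^2 = 1.0609
Step 3: 1 + 0.2 * 1.0609 = 1.21218
Step 4: T0 = 252.0 * 1.21218 = 305.47 K

305.47


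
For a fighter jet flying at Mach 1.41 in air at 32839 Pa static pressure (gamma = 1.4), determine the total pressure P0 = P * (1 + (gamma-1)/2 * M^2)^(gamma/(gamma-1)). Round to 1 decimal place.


Step 1: (gamma-1)/2 * M^2 = 0.2 * 1.9881 = 0.39762
Step 2: 1 + 0.39762 = 1.39762
Step 3: Exponent gamma/(gamma-1) = 3.5
Step 4: P0 = 32839 * 1.39762^3.5 = 105986.8 Pa

105986.8
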